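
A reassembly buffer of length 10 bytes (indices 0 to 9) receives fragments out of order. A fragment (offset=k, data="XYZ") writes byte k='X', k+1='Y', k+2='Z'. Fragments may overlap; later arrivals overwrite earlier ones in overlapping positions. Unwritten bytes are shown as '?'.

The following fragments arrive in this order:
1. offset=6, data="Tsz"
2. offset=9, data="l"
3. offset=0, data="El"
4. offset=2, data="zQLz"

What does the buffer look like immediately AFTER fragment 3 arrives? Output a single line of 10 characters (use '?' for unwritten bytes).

Fragment 1: offset=6 data="Tsz" -> buffer=??????Tsz?
Fragment 2: offset=9 data="l" -> buffer=??????Tszl
Fragment 3: offset=0 data="El" -> buffer=El????Tszl

Answer: El????Tszl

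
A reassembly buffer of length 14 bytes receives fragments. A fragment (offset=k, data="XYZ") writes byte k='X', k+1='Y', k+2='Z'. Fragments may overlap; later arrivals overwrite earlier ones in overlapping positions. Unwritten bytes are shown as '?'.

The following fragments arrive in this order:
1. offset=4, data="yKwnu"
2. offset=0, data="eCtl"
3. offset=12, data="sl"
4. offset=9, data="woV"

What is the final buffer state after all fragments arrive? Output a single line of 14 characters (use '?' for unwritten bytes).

Fragment 1: offset=4 data="yKwnu" -> buffer=????yKwnu?????
Fragment 2: offset=0 data="eCtl" -> buffer=eCtlyKwnu?????
Fragment 3: offset=12 data="sl" -> buffer=eCtlyKwnu???sl
Fragment 4: offset=9 data="woV" -> buffer=eCtlyKwnuwoVsl

Answer: eCtlyKwnuwoVsl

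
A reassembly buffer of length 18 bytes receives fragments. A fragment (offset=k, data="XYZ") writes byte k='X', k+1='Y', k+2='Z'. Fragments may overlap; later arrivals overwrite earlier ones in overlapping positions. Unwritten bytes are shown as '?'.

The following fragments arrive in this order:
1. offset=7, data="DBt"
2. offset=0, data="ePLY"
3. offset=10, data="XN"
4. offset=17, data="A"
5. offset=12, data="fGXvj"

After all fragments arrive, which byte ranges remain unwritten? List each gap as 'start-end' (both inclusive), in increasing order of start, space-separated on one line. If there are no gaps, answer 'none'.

Answer: 4-6

Derivation:
Fragment 1: offset=7 len=3
Fragment 2: offset=0 len=4
Fragment 3: offset=10 len=2
Fragment 4: offset=17 len=1
Fragment 5: offset=12 len=5
Gaps: 4-6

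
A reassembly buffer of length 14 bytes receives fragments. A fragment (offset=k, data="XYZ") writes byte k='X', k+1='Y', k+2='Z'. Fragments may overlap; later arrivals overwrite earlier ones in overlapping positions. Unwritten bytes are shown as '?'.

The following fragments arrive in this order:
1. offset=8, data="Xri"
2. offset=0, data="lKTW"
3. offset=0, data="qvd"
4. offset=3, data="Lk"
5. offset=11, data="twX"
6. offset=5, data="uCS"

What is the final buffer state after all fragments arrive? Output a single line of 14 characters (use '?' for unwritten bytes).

Fragment 1: offset=8 data="Xri" -> buffer=????????Xri???
Fragment 2: offset=0 data="lKTW" -> buffer=lKTW????Xri???
Fragment 3: offset=0 data="qvd" -> buffer=qvdW????Xri???
Fragment 4: offset=3 data="Lk" -> buffer=qvdLk???Xri???
Fragment 5: offset=11 data="twX" -> buffer=qvdLk???XritwX
Fragment 6: offset=5 data="uCS" -> buffer=qvdLkuCSXritwX

Answer: qvdLkuCSXritwX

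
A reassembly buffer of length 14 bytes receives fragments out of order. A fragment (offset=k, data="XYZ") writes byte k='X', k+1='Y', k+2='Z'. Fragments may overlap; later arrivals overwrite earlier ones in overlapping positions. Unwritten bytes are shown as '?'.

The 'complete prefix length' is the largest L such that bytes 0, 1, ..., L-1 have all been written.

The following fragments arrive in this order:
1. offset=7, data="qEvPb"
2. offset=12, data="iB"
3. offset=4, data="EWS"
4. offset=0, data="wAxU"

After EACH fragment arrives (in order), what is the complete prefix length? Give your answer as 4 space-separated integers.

Fragment 1: offset=7 data="qEvPb" -> buffer=???????qEvPb?? -> prefix_len=0
Fragment 2: offset=12 data="iB" -> buffer=???????qEvPbiB -> prefix_len=0
Fragment 3: offset=4 data="EWS" -> buffer=????EWSqEvPbiB -> prefix_len=0
Fragment 4: offset=0 data="wAxU" -> buffer=wAxUEWSqEvPbiB -> prefix_len=14

Answer: 0 0 0 14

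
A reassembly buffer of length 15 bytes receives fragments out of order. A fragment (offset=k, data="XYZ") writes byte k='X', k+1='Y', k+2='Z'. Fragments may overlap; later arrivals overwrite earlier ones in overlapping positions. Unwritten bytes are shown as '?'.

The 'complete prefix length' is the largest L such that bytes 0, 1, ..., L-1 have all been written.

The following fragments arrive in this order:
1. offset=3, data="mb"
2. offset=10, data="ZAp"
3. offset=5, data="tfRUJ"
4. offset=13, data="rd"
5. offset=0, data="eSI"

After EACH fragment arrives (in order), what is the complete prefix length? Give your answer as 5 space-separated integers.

Answer: 0 0 0 0 15

Derivation:
Fragment 1: offset=3 data="mb" -> buffer=???mb?????????? -> prefix_len=0
Fragment 2: offset=10 data="ZAp" -> buffer=???mb?????ZAp?? -> prefix_len=0
Fragment 3: offset=5 data="tfRUJ" -> buffer=???mbtfRUJZAp?? -> prefix_len=0
Fragment 4: offset=13 data="rd" -> buffer=???mbtfRUJZAprd -> prefix_len=0
Fragment 5: offset=0 data="eSI" -> buffer=eSImbtfRUJZAprd -> prefix_len=15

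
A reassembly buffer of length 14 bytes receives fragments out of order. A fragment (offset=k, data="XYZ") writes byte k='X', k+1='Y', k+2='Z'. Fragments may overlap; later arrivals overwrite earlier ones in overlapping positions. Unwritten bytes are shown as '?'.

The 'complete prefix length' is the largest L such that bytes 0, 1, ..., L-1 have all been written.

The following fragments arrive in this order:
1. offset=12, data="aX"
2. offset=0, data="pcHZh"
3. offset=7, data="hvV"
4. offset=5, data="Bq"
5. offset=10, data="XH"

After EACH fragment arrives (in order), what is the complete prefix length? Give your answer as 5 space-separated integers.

Fragment 1: offset=12 data="aX" -> buffer=????????????aX -> prefix_len=0
Fragment 2: offset=0 data="pcHZh" -> buffer=pcHZh???????aX -> prefix_len=5
Fragment 3: offset=7 data="hvV" -> buffer=pcHZh??hvV??aX -> prefix_len=5
Fragment 4: offset=5 data="Bq" -> buffer=pcHZhBqhvV??aX -> prefix_len=10
Fragment 5: offset=10 data="XH" -> buffer=pcHZhBqhvVXHaX -> prefix_len=14

Answer: 0 5 5 10 14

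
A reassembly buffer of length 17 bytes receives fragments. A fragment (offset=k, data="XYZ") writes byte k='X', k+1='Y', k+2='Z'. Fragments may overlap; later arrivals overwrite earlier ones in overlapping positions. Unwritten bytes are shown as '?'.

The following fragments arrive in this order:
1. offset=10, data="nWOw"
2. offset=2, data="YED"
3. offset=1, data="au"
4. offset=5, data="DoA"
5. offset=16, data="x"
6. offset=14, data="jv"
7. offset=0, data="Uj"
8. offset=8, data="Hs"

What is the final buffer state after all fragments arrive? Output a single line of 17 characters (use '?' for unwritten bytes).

Fragment 1: offset=10 data="nWOw" -> buffer=??????????nWOw???
Fragment 2: offset=2 data="YED" -> buffer=??YED?????nWOw???
Fragment 3: offset=1 data="au" -> buffer=?auED?????nWOw???
Fragment 4: offset=5 data="DoA" -> buffer=?auEDDoA??nWOw???
Fragment 5: offset=16 data="x" -> buffer=?auEDDoA??nWOw??x
Fragment 6: offset=14 data="jv" -> buffer=?auEDDoA??nWOwjvx
Fragment 7: offset=0 data="Uj" -> buffer=UjuEDDoA??nWOwjvx
Fragment 8: offset=8 data="Hs" -> buffer=UjuEDDoAHsnWOwjvx

Answer: UjuEDDoAHsnWOwjvx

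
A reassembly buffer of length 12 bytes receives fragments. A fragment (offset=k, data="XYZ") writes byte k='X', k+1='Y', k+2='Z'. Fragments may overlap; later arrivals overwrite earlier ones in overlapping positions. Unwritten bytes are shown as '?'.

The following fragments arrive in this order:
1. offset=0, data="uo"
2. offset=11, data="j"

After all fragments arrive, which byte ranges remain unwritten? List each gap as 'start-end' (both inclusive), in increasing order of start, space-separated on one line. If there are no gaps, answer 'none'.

Fragment 1: offset=0 len=2
Fragment 2: offset=11 len=1
Gaps: 2-10

Answer: 2-10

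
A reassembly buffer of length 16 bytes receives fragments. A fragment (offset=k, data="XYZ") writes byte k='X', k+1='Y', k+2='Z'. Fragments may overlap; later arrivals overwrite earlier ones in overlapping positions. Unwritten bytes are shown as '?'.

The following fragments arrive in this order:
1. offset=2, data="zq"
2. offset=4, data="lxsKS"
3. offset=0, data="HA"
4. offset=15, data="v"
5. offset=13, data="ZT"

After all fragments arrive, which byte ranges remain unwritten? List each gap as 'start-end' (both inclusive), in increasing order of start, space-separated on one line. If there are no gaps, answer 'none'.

Answer: 9-12

Derivation:
Fragment 1: offset=2 len=2
Fragment 2: offset=4 len=5
Fragment 3: offset=0 len=2
Fragment 4: offset=15 len=1
Fragment 5: offset=13 len=2
Gaps: 9-12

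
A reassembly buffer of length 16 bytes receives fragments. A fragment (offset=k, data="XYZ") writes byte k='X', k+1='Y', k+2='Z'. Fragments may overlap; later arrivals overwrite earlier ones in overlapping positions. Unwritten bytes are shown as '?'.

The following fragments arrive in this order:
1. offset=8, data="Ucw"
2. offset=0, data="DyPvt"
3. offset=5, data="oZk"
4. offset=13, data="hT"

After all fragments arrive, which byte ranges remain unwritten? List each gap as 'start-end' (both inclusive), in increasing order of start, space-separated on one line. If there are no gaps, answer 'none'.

Answer: 11-12 15-15

Derivation:
Fragment 1: offset=8 len=3
Fragment 2: offset=0 len=5
Fragment 3: offset=5 len=3
Fragment 4: offset=13 len=2
Gaps: 11-12 15-15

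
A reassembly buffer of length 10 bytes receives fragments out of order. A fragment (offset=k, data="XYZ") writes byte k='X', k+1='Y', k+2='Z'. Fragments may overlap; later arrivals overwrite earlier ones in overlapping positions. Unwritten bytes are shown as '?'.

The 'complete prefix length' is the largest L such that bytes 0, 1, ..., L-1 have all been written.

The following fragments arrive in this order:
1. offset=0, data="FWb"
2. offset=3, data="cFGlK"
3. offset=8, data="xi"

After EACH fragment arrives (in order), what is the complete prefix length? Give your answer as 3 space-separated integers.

Answer: 3 8 10

Derivation:
Fragment 1: offset=0 data="FWb" -> buffer=FWb??????? -> prefix_len=3
Fragment 2: offset=3 data="cFGlK" -> buffer=FWbcFGlK?? -> prefix_len=8
Fragment 3: offset=8 data="xi" -> buffer=FWbcFGlKxi -> prefix_len=10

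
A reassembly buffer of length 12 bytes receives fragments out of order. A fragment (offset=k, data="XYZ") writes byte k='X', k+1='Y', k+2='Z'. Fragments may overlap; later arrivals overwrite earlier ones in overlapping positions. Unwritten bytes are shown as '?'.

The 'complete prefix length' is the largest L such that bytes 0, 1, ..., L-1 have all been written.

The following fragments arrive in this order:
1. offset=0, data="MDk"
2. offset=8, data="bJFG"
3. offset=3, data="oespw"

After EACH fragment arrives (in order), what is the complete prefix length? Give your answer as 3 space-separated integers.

Answer: 3 3 12

Derivation:
Fragment 1: offset=0 data="MDk" -> buffer=MDk????????? -> prefix_len=3
Fragment 2: offset=8 data="bJFG" -> buffer=MDk?????bJFG -> prefix_len=3
Fragment 3: offset=3 data="oespw" -> buffer=MDkoespwbJFG -> prefix_len=12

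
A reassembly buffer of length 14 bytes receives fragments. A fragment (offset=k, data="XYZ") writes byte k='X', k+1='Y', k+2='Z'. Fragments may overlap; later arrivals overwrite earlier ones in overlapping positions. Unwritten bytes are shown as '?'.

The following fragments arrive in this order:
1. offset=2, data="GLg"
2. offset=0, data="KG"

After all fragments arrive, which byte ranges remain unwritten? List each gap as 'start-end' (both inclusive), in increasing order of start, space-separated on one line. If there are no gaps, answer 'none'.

Answer: 5-13

Derivation:
Fragment 1: offset=2 len=3
Fragment 2: offset=0 len=2
Gaps: 5-13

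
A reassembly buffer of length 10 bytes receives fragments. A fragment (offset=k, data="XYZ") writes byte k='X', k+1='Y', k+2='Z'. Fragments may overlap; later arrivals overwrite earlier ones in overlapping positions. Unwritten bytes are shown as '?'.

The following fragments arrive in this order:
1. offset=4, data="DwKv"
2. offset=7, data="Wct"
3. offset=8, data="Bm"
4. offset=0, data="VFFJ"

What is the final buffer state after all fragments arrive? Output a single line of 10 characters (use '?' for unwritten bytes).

Answer: VFFJDwKWBm

Derivation:
Fragment 1: offset=4 data="DwKv" -> buffer=????DwKv??
Fragment 2: offset=7 data="Wct" -> buffer=????DwKWct
Fragment 3: offset=8 data="Bm" -> buffer=????DwKWBm
Fragment 4: offset=0 data="VFFJ" -> buffer=VFFJDwKWBm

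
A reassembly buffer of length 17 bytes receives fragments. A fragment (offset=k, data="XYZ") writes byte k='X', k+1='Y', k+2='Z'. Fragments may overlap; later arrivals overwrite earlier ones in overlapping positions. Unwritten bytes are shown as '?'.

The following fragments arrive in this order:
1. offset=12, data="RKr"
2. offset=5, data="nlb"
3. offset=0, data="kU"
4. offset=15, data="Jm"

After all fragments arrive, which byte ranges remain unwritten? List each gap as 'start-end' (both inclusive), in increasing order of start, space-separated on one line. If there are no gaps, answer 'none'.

Fragment 1: offset=12 len=3
Fragment 2: offset=5 len=3
Fragment 3: offset=0 len=2
Fragment 4: offset=15 len=2
Gaps: 2-4 8-11

Answer: 2-4 8-11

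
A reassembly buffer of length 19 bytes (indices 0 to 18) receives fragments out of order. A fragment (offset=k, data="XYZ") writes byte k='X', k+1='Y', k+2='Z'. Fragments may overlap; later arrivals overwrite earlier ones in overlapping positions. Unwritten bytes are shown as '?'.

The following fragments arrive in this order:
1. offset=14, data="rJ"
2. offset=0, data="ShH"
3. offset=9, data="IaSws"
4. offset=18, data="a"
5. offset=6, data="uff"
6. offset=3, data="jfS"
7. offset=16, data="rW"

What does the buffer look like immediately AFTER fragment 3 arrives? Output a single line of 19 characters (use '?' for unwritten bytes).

Answer: ShH??????IaSwsrJ???

Derivation:
Fragment 1: offset=14 data="rJ" -> buffer=??????????????rJ???
Fragment 2: offset=0 data="ShH" -> buffer=ShH???????????rJ???
Fragment 3: offset=9 data="IaSws" -> buffer=ShH??????IaSwsrJ???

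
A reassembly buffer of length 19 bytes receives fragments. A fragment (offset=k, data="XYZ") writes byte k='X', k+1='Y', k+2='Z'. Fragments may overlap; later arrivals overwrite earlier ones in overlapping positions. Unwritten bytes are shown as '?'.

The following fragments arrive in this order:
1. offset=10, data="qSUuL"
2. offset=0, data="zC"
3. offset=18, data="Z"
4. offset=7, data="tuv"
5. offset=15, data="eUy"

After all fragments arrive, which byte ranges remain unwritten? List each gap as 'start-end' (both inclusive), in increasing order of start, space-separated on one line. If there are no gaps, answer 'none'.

Fragment 1: offset=10 len=5
Fragment 2: offset=0 len=2
Fragment 3: offset=18 len=1
Fragment 4: offset=7 len=3
Fragment 5: offset=15 len=3
Gaps: 2-6

Answer: 2-6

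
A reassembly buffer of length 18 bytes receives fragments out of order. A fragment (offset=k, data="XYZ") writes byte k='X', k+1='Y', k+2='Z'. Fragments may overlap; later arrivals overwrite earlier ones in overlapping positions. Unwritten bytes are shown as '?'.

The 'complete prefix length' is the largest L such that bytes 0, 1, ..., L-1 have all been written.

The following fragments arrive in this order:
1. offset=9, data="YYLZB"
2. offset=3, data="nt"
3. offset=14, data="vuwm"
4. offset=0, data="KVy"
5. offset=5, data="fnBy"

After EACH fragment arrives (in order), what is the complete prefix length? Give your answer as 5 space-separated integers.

Answer: 0 0 0 5 18

Derivation:
Fragment 1: offset=9 data="YYLZB" -> buffer=?????????YYLZB???? -> prefix_len=0
Fragment 2: offset=3 data="nt" -> buffer=???nt????YYLZB???? -> prefix_len=0
Fragment 3: offset=14 data="vuwm" -> buffer=???nt????YYLZBvuwm -> prefix_len=0
Fragment 4: offset=0 data="KVy" -> buffer=KVynt????YYLZBvuwm -> prefix_len=5
Fragment 5: offset=5 data="fnBy" -> buffer=KVyntfnByYYLZBvuwm -> prefix_len=18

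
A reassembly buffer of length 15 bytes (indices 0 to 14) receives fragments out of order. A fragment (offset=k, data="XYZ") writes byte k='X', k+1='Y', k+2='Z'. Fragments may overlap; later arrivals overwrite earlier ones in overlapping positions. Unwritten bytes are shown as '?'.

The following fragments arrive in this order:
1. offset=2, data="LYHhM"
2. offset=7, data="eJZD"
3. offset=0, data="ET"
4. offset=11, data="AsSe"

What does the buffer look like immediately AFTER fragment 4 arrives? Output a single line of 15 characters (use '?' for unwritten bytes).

Answer: ETLYHhMeJZDAsSe

Derivation:
Fragment 1: offset=2 data="LYHhM" -> buffer=??LYHhM????????
Fragment 2: offset=7 data="eJZD" -> buffer=??LYHhMeJZD????
Fragment 3: offset=0 data="ET" -> buffer=ETLYHhMeJZD????
Fragment 4: offset=11 data="AsSe" -> buffer=ETLYHhMeJZDAsSe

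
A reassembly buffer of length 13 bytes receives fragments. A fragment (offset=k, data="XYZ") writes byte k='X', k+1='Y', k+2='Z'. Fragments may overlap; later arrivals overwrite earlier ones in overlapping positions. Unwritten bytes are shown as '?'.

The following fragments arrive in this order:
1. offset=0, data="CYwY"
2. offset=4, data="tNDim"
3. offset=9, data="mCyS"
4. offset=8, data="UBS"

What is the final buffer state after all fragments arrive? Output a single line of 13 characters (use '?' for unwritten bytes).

Answer: CYwYtNDiUBSyS

Derivation:
Fragment 1: offset=0 data="CYwY" -> buffer=CYwY?????????
Fragment 2: offset=4 data="tNDim" -> buffer=CYwYtNDim????
Fragment 3: offset=9 data="mCyS" -> buffer=CYwYtNDimmCyS
Fragment 4: offset=8 data="UBS" -> buffer=CYwYtNDiUBSyS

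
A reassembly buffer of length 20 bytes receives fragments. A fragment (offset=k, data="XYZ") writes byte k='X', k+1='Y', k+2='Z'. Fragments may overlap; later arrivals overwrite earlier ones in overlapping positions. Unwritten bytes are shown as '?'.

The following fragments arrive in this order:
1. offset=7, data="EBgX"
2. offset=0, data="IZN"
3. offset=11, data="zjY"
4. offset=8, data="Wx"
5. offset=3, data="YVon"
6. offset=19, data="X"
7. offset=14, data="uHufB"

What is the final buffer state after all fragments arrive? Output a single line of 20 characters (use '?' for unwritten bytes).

Fragment 1: offset=7 data="EBgX" -> buffer=???????EBgX?????????
Fragment 2: offset=0 data="IZN" -> buffer=IZN????EBgX?????????
Fragment 3: offset=11 data="zjY" -> buffer=IZN????EBgXzjY??????
Fragment 4: offset=8 data="Wx" -> buffer=IZN????EWxXzjY??????
Fragment 5: offset=3 data="YVon" -> buffer=IZNYVonEWxXzjY??????
Fragment 6: offset=19 data="X" -> buffer=IZNYVonEWxXzjY?????X
Fragment 7: offset=14 data="uHufB" -> buffer=IZNYVonEWxXzjYuHufBX

Answer: IZNYVonEWxXzjYuHufBX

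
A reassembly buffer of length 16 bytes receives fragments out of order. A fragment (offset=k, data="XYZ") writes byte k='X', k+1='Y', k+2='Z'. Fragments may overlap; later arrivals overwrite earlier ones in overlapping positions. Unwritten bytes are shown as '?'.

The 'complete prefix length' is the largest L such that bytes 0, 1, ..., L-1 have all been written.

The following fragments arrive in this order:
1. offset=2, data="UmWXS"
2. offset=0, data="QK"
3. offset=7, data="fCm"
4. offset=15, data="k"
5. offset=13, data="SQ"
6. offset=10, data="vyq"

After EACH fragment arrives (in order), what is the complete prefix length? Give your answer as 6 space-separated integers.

Answer: 0 7 10 10 10 16

Derivation:
Fragment 1: offset=2 data="UmWXS" -> buffer=??UmWXS????????? -> prefix_len=0
Fragment 2: offset=0 data="QK" -> buffer=QKUmWXS????????? -> prefix_len=7
Fragment 3: offset=7 data="fCm" -> buffer=QKUmWXSfCm?????? -> prefix_len=10
Fragment 4: offset=15 data="k" -> buffer=QKUmWXSfCm?????k -> prefix_len=10
Fragment 5: offset=13 data="SQ" -> buffer=QKUmWXSfCm???SQk -> prefix_len=10
Fragment 6: offset=10 data="vyq" -> buffer=QKUmWXSfCmvyqSQk -> prefix_len=16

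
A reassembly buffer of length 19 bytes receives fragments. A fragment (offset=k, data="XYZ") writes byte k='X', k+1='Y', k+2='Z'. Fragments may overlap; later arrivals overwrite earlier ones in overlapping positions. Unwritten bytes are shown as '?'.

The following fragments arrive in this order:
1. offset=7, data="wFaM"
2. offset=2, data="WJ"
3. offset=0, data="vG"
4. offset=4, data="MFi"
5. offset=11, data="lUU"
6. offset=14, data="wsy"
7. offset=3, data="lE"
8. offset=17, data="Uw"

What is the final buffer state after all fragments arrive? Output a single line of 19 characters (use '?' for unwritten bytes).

Fragment 1: offset=7 data="wFaM" -> buffer=???????wFaM????????
Fragment 2: offset=2 data="WJ" -> buffer=??WJ???wFaM????????
Fragment 3: offset=0 data="vG" -> buffer=vGWJ???wFaM????????
Fragment 4: offset=4 data="MFi" -> buffer=vGWJMFiwFaM????????
Fragment 5: offset=11 data="lUU" -> buffer=vGWJMFiwFaMlUU?????
Fragment 6: offset=14 data="wsy" -> buffer=vGWJMFiwFaMlUUwsy??
Fragment 7: offset=3 data="lE" -> buffer=vGWlEFiwFaMlUUwsy??
Fragment 8: offset=17 data="Uw" -> buffer=vGWlEFiwFaMlUUwsyUw

Answer: vGWlEFiwFaMlUUwsyUw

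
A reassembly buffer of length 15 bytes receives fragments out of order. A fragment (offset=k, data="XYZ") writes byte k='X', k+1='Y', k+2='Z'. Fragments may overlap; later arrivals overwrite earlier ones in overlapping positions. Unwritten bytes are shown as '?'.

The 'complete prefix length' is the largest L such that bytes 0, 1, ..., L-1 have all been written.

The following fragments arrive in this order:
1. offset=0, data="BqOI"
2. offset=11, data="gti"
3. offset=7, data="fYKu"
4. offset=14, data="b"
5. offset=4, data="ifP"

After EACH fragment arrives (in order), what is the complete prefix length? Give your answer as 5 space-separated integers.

Answer: 4 4 4 4 15

Derivation:
Fragment 1: offset=0 data="BqOI" -> buffer=BqOI??????????? -> prefix_len=4
Fragment 2: offset=11 data="gti" -> buffer=BqOI???????gti? -> prefix_len=4
Fragment 3: offset=7 data="fYKu" -> buffer=BqOI???fYKugti? -> prefix_len=4
Fragment 4: offset=14 data="b" -> buffer=BqOI???fYKugtib -> prefix_len=4
Fragment 5: offset=4 data="ifP" -> buffer=BqOIifPfYKugtib -> prefix_len=15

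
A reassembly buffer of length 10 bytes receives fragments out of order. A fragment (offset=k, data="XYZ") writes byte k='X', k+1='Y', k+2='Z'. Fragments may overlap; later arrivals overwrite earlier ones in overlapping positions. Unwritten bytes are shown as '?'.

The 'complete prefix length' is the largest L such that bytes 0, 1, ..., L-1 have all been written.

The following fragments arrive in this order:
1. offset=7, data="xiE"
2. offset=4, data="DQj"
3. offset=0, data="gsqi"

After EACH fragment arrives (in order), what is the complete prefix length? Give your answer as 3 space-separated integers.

Answer: 0 0 10

Derivation:
Fragment 1: offset=7 data="xiE" -> buffer=???????xiE -> prefix_len=0
Fragment 2: offset=4 data="DQj" -> buffer=????DQjxiE -> prefix_len=0
Fragment 3: offset=0 data="gsqi" -> buffer=gsqiDQjxiE -> prefix_len=10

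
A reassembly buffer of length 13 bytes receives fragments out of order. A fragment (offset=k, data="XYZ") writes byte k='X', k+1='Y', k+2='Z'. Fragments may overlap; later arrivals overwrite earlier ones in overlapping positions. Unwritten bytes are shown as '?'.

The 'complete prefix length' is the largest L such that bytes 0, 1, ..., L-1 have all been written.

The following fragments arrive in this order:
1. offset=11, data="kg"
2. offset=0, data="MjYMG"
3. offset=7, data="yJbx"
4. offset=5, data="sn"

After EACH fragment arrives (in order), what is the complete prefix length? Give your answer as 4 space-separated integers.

Fragment 1: offset=11 data="kg" -> buffer=???????????kg -> prefix_len=0
Fragment 2: offset=0 data="MjYMG" -> buffer=MjYMG??????kg -> prefix_len=5
Fragment 3: offset=7 data="yJbx" -> buffer=MjYMG??yJbxkg -> prefix_len=5
Fragment 4: offset=5 data="sn" -> buffer=MjYMGsnyJbxkg -> prefix_len=13

Answer: 0 5 5 13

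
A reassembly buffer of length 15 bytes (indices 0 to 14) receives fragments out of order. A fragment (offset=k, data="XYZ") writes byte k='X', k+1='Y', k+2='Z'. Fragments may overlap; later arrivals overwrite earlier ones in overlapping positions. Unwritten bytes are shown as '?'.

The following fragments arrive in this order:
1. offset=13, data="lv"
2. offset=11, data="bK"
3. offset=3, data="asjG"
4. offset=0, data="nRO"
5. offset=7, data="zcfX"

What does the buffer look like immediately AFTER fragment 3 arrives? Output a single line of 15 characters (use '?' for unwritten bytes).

Fragment 1: offset=13 data="lv" -> buffer=?????????????lv
Fragment 2: offset=11 data="bK" -> buffer=???????????bKlv
Fragment 3: offset=3 data="asjG" -> buffer=???asjG????bKlv

Answer: ???asjG????bKlv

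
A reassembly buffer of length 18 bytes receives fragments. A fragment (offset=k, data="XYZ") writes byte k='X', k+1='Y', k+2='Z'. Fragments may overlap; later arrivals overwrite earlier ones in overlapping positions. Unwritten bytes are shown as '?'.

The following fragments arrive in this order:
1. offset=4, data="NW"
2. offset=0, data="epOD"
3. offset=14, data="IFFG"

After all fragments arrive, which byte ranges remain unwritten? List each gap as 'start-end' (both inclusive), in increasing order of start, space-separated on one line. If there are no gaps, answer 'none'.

Fragment 1: offset=4 len=2
Fragment 2: offset=0 len=4
Fragment 3: offset=14 len=4
Gaps: 6-13

Answer: 6-13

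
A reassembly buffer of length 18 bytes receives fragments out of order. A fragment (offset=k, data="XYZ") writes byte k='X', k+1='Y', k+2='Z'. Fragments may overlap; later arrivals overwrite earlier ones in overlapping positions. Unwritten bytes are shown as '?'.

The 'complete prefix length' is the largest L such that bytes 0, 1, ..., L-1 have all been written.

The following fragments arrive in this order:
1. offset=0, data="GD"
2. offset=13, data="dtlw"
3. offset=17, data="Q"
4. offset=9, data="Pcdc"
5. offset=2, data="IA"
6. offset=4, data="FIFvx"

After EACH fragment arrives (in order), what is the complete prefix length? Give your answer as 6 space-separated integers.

Answer: 2 2 2 2 4 18

Derivation:
Fragment 1: offset=0 data="GD" -> buffer=GD???????????????? -> prefix_len=2
Fragment 2: offset=13 data="dtlw" -> buffer=GD???????????dtlw? -> prefix_len=2
Fragment 3: offset=17 data="Q" -> buffer=GD???????????dtlwQ -> prefix_len=2
Fragment 4: offset=9 data="Pcdc" -> buffer=GD???????PcdcdtlwQ -> prefix_len=2
Fragment 5: offset=2 data="IA" -> buffer=GDIA?????PcdcdtlwQ -> prefix_len=4
Fragment 6: offset=4 data="FIFvx" -> buffer=GDIAFIFvxPcdcdtlwQ -> prefix_len=18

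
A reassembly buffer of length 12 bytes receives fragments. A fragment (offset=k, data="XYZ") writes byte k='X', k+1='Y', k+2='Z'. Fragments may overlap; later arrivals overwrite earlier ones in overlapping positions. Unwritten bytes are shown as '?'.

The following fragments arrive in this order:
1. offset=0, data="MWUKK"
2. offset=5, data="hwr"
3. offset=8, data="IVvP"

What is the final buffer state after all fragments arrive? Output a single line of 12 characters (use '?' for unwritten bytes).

Fragment 1: offset=0 data="MWUKK" -> buffer=MWUKK???????
Fragment 2: offset=5 data="hwr" -> buffer=MWUKKhwr????
Fragment 3: offset=8 data="IVvP" -> buffer=MWUKKhwrIVvP

Answer: MWUKKhwrIVvP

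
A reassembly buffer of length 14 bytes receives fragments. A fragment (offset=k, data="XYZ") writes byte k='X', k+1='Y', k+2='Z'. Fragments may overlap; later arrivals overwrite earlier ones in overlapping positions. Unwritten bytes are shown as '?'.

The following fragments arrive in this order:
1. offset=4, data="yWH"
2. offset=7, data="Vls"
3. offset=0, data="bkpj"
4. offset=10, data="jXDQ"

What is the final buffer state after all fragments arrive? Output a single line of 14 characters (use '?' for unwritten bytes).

Answer: bkpjyWHVlsjXDQ

Derivation:
Fragment 1: offset=4 data="yWH" -> buffer=????yWH???????
Fragment 2: offset=7 data="Vls" -> buffer=????yWHVls????
Fragment 3: offset=0 data="bkpj" -> buffer=bkpjyWHVls????
Fragment 4: offset=10 data="jXDQ" -> buffer=bkpjyWHVlsjXDQ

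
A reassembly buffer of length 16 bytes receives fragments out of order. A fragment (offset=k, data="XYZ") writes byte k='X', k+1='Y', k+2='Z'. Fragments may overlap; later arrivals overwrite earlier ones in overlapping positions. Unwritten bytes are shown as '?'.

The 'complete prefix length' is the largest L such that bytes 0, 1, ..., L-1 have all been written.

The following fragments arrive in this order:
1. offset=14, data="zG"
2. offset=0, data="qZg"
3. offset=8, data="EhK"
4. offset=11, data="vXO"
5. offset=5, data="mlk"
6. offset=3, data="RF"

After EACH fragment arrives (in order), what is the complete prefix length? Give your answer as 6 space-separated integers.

Fragment 1: offset=14 data="zG" -> buffer=??????????????zG -> prefix_len=0
Fragment 2: offset=0 data="qZg" -> buffer=qZg???????????zG -> prefix_len=3
Fragment 3: offset=8 data="EhK" -> buffer=qZg?????EhK???zG -> prefix_len=3
Fragment 4: offset=11 data="vXO" -> buffer=qZg?????EhKvXOzG -> prefix_len=3
Fragment 5: offset=5 data="mlk" -> buffer=qZg??mlkEhKvXOzG -> prefix_len=3
Fragment 6: offset=3 data="RF" -> buffer=qZgRFmlkEhKvXOzG -> prefix_len=16

Answer: 0 3 3 3 3 16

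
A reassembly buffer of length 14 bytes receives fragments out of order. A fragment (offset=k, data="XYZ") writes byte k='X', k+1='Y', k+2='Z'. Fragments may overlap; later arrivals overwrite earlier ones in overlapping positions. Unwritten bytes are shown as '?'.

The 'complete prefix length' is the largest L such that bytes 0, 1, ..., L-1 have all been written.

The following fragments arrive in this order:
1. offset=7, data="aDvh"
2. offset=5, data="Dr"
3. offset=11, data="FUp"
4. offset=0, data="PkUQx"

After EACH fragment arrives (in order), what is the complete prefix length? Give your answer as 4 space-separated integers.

Fragment 1: offset=7 data="aDvh" -> buffer=???????aDvh??? -> prefix_len=0
Fragment 2: offset=5 data="Dr" -> buffer=?????DraDvh??? -> prefix_len=0
Fragment 3: offset=11 data="FUp" -> buffer=?????DraDvhFUp -> prefix_len=0
Fragment 4: offset=0 data="PkUQx" -> buffer=PkUQxDraDvhFUp -> prefix_len=14

Answer: 0 0 0 14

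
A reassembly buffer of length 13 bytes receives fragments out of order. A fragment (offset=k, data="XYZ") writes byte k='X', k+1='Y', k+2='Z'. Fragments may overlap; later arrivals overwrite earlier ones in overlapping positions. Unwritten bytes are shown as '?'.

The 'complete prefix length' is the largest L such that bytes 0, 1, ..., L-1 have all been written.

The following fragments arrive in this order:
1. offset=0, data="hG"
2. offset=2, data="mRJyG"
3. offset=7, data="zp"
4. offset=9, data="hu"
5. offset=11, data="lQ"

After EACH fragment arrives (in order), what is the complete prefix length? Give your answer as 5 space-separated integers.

Fragment 1: offset=0 data="hG" -> buffer=hG??????????? -> prefix_len=2
Fragment 2: offset=2 data="mRJyG" -> buffer=hGmRJyG?????? -> prefix_len=7
Fragment 3: offset=7 data="zp" -> buffer=hGmRJyGzp???? -> prefix_len=9
Fragment 4: offset=9 data="hu" -> buffer=hGmRJyGzphu?? -> prefix_len=11
Fragment 5: offset=11 data="lQ" -> buffer=hGmRJyGzphulQ -> prefix_len=13

Answer: 2 7 9 11 13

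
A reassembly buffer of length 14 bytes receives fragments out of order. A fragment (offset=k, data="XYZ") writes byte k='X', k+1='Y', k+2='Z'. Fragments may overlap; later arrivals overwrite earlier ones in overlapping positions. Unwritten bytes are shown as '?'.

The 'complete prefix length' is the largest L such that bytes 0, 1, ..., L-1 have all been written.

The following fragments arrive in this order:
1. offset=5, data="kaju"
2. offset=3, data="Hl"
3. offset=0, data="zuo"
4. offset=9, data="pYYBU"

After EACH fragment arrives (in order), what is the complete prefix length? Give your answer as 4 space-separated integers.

Fragment 1: offset=5 data="kaju" -> buffer=?????kaju????? -> prefix_len=0
Fragment 2: offset=3 data="Hl" -> buffer=???Hlkaju????? -> prefix_len=0
Fragment 3: offset=0 data="zuo" -> buffer=zuoHlkaju????? -> prefix_len=9
Fragment 4: offset=9 data="pYYBU" -> buffer=zuoHlkajupYYBU -> prefix_len=14

Answer: 0 0 9 14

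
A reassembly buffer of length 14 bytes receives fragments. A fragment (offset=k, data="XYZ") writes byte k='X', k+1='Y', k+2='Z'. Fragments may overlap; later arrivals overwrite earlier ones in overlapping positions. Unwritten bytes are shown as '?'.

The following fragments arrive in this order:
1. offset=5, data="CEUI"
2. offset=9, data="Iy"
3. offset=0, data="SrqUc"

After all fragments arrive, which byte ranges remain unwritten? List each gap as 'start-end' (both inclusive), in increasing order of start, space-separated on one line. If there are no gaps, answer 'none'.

Fragment 1: offset=5 len=4
Fragment 2: offset=9 len=2
Fragment 3: offset=0 len=5
Gaps: 11-13

Answer: 11-13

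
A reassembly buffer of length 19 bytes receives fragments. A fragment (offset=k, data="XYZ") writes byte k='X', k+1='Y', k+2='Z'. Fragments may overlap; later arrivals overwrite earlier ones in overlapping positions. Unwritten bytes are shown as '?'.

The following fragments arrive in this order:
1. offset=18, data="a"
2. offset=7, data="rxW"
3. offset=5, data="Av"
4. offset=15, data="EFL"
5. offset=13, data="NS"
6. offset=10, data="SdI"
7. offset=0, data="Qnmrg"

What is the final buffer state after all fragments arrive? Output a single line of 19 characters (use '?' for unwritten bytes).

Fragment 1: offset=18 data="a" -> buffer=??????????????????a
Fragment 2: offset=7 data="rxW" -> buffer=???????rxW????????a
Fragment 3: offset=5 data="Av" -> buffer=?????AvrxW????????a
Fragment 4: offset=15 data="EFL" -> buffer=?????AvrxW?????EFLa
Fragment 5: offset=13 data="NS" -> buffer=?????AvrxW???NSEFLa
Fragment 6: offset=10 data="SdI" -> buffer=?????AvrxWSdINSEFLa
Fragment 7: offset=0 data="Qnmrg" -> buffer=QnmrgAvrxWSdINSEFLa

Answer: QnmrgAvrxWSdINSEFLa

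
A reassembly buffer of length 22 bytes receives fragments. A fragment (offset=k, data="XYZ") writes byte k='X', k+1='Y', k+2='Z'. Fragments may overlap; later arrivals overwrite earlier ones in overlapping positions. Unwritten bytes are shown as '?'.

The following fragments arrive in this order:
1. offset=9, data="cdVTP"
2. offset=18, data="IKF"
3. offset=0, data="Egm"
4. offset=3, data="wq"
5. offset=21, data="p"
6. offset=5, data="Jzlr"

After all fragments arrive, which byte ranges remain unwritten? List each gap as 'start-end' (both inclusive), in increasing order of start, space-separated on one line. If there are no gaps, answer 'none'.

Answer: 14-17

Derivation:
Fragment 1: offset=9 len=5
Fragment 2: offset=18 len=3
Fragment 3: offset=0 len=3
Fragment 4: offset=3 len=2
Fragment 5: offset=21 len=1
Fragment 6: offset=5 len=4
Gaps: 14-17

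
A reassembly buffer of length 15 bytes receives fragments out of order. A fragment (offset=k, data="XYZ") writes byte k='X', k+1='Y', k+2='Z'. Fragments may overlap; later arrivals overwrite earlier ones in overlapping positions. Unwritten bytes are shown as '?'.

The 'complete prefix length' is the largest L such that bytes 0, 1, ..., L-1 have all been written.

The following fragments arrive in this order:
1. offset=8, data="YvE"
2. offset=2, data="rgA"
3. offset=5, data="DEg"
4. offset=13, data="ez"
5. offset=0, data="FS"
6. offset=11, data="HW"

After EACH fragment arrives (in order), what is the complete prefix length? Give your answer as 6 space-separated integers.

Fragment 1: offset=8 data="YvE" -> buffer=????????YvE???? -> prefix_len=0
Fragment 2: offset=2 data="rgA" -> buffer=??rgA???YvE???? -> prefix_len=0
Fragment 3: offset=5 data="DEg" -> buffer=??rgADEgYvE???? -> prefix_len=0
Fragment 4: offset=13 data="ez" -> buffer=??rgADEgYvE??ez -> prefix_len=0
Fragment 5: offset=0 data="FS" -> buffer=FSrgADEgYvE??ez -> prefix_len=11
Fragment 6: offset=11 data="HW" -> buffer=FSrgADEgYvEHWez -> prefix_len=15

Answer: 0 0 0 0 11 15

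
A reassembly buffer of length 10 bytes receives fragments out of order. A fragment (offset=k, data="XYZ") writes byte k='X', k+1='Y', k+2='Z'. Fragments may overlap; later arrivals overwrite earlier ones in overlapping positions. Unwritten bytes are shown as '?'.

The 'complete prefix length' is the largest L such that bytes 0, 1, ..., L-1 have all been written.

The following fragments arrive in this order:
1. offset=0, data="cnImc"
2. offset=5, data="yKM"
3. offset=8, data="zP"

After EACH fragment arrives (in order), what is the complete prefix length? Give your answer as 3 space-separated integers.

Answer: 5 8 10

Derivation:
Fragment 1: offset=0 data="cnImc" -> buffer=cnImc????? -> prefix_len=5
Fragment 2: offset=5 data="yKM" -> buffer=cnImcyKM?? -> prefix_len=8
Fragment 3: offset=8 data="zP" -> buffer=cnImcyKMzP -> prefix_len=10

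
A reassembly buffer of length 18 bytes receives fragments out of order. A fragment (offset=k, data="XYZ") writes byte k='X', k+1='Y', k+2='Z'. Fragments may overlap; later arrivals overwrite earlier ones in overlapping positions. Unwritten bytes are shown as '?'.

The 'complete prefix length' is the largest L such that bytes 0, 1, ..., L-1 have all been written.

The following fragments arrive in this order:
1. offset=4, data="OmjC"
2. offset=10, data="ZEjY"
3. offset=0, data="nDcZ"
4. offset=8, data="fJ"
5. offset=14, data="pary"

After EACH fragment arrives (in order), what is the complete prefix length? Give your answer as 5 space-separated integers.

Fragment 1: offset=4 data="OmjC" -> buffer=????OmjC?????????? -> prefix_len=0
Fragment 2: offset=10 data="ZEjY" -> buffer=????OmjC??ZEjY???? -> prefix_len=0
Fragment 3: offset=0 data="nDcZ" -> buffer=nDcZOmjC??ZEjY???? -> prefix_len=8
Fragment 4: offset=8 data="fJ" -> buffer=nDcZOmjCfJZEjY???? -> prefix_len=14
Fragment 5: offset=14 data="pary" -> buffer=nDcZOmjCfJZEjYpary -> prefix_len=18

Answer: 0 0 8 14 18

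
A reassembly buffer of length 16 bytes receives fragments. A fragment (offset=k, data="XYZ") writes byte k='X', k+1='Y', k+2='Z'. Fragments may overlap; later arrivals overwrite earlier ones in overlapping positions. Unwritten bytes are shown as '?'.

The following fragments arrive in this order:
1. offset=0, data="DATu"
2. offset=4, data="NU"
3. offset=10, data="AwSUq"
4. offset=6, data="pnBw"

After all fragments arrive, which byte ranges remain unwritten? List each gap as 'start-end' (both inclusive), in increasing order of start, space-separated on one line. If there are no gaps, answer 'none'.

Answer: 15-15

Derivation:
Fragment 1: offset=0 len=4
Fragment 2: offset=4 len=2
Fragment 3: offset=10 len=5
Fragment 4: offset=6 len=4
Gaps: 15-15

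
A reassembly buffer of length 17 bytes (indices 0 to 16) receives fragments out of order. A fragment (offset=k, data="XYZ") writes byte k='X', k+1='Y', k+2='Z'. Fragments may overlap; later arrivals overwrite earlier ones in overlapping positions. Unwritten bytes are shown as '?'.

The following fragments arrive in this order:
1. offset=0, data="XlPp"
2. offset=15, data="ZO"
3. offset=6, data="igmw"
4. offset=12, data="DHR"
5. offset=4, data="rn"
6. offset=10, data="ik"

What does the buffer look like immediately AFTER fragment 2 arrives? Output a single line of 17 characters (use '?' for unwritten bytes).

Fragment 1: offset=0 data="XlPp" -> buffer=XlPp?????????????
Fragment 2: offset=15 data="ZO" -> buffer=XlPp???????????ZO

Answer: XlPp???????????ZO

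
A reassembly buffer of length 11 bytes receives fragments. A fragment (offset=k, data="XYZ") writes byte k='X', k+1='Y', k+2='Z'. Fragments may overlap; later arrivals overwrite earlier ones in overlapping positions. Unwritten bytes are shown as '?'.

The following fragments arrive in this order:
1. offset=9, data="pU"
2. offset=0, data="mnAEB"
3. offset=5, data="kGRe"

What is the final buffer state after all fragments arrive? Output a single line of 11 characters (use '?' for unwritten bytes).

Answer: mnAEBkGRepU

Derivation:
Fragment 1: offset=9 data="pU" -> buffer=?????????pU
Fragment 2: offset=0 data="mnAEB" -> buffer=mnAEB????pU
Fragment 3: offset=5 data="kGRe" -> buffer=mnAEBkGRepU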